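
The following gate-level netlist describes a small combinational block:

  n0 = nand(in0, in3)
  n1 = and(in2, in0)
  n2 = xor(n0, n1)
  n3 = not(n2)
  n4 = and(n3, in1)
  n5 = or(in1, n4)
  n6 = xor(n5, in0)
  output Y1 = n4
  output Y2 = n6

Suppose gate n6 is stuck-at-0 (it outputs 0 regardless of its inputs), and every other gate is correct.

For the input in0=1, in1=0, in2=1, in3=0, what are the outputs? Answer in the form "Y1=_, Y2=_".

Propagate with n6 forced: n0=1, n1=1, n2=0, n3=1, n4=0, n5=0, n6=0 [stuck-at-0].
So the outputs are Y1=0, Y2=0. (Without the fault they would be Y1=0, Y2=1.)

Y1=0, Y2=0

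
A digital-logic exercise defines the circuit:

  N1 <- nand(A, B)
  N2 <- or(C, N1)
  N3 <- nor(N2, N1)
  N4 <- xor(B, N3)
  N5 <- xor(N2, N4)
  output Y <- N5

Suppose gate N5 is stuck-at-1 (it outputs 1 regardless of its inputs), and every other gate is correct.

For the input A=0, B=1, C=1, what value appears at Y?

Propagate with N5 forced: N1=1, N2=1, N3=0, N4=1, N5=1 [stuck-at-1].
So Y = 1. (Without the fault it would be 0.)

1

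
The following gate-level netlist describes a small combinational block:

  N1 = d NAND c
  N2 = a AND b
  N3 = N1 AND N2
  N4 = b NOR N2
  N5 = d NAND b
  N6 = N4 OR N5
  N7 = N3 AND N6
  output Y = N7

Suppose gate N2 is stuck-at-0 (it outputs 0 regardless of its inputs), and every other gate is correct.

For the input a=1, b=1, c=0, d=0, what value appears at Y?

Propagate with N2 forced: N1=1, N2=0 [stuck-at-0], N3=0, N4=0, N5=1, N6=1, N7=0.
So Y = 0. (Without the fault it would be 1.)

0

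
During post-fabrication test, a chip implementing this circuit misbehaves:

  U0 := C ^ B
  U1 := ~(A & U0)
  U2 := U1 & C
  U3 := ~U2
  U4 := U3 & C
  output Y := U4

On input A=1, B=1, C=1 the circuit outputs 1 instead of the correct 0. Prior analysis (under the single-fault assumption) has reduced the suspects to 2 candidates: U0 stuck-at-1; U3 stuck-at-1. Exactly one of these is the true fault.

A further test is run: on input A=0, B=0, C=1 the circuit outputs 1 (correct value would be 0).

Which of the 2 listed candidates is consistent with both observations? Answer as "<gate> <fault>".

U3 stuck-at-1

Evaluate each candidate on input A=0, B=0, C=1:
  U0 stuck-at-1: U0=1 [stuck-at-1], U1=1, U2=1, U3=0, U4=0 → 0 — eliminated
  U3 stuck-at-1: U0=1, U1=1, U2=1, U3=1 [stuck-at-1], U4=1 → 1 — matches
Only U3 stuck-at-1 reproduces the observed 1.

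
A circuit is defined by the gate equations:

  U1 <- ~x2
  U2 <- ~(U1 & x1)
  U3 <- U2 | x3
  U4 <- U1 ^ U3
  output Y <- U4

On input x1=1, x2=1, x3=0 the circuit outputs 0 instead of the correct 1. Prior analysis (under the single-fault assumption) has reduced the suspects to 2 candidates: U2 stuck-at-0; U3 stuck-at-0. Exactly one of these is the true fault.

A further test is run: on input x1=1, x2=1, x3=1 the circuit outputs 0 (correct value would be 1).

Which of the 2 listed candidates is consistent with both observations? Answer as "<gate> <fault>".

U3 stuck-at-0

Evaluate each candidate on input x1=1, x2=1, x3=1:
  U2 stuck-at-0: U1=0, U2=0 [stuck-at-0], U3=1, U4=1 → 1 — eliminated
  U3 stuck-at-0: U1=0, U2=1, U3=0 [stuck-at-0], U4=0 → 0 — matches
Only U3 stuck-at-0 reproduces the observed 0.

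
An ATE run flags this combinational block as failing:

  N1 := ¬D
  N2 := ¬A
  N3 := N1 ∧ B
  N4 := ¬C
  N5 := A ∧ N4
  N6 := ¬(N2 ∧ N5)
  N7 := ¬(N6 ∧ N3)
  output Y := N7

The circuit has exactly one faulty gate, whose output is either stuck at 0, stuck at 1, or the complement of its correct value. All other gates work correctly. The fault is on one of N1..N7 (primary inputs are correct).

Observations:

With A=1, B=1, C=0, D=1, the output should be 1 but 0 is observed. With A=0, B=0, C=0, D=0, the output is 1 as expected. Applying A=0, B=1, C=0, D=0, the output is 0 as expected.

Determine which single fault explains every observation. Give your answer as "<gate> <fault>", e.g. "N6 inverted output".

N1 stuck-at-1

Fault-free values for test 1 (A=1, B=1, C=0, D=1): N1=0, N2=0, N3=0, N4=1, N5=1, N6=1, N7=1, giving Y=1. Observed 0.
Test 1: faults giving observed 0 are {N1 stuck-at-1, N1 inverted output, N3 stuck-at-1, N3 inverted output, N7 stuck-at-0, N7 inverted output}.
Test 2 (A=0, B=0, C=0, D=0): fault-free N1=1, N2=1, N3=0, N4=1, N5=0, N6=1, N7=1 → 1; observed 1. Eliminates N3 stuck-at-1, N3 inverted output, N7 stuck-at-0, N7 inverted output.
Test 3 (A=0, B=1, C=0, D=0): fault-free N1=1, N2=1, N3=1, N4=1, N5=0, N6=1, N7=0 → 0; observed 0. Eliminates N1 inverted output.
Only N1 stuck-at-1 is consistent with every test.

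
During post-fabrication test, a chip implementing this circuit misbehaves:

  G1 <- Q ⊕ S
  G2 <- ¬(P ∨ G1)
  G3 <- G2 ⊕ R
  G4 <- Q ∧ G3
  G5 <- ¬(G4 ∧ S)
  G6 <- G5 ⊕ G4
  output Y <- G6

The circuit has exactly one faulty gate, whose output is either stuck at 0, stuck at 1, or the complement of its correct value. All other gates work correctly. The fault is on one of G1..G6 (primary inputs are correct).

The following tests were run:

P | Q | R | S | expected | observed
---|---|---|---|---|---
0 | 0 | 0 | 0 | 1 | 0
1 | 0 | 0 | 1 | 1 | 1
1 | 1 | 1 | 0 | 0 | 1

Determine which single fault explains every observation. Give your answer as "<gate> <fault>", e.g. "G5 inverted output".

Fault-free values for test 1 (P=0, Q=0, R=0, S=0): G1=0, G2=1, G3=1, G4=0, G5=1, G6=1, giving Y=1. Observed 0.
Test 1: faults giving observed 0 are {G4 stuck-at-1, G4 inverted output, G5 stuck-at-0, G5 inverted output, G6 stuck-at-0, G6 inverted output}.
Test 2 (P=1, Q=0, R=0, S=1): fault-free G1=1, G2=0, G3=0, G4=0, G5=1, G6=1 → 1; observed 1. Eliminates G5 stuck-at-0, G5 inverted output, G6 stuck-at-0, G6 inverted output.
Test 3 (P=1, Q=1, R=1, S=0): fault-free G1=1, G2=0, G3=1, G4=1, G5=1, G6=0 → 0; observed 1. Eliminates G4 stuck-at-1.
Only G4 inverted output is consistent with every test.

G4 inverted output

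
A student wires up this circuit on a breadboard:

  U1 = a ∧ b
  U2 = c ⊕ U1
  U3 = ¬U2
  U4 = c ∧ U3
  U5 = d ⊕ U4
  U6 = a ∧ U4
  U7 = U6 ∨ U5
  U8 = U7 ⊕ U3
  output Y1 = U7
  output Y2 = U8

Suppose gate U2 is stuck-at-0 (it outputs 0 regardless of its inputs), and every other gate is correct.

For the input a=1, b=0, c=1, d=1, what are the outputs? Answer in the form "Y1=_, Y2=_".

Propagate with U2 forced: U1=0, U2=0 [stuck-at-0], U3=1, U4=1, U5=0, U6=1, U7=1, U8=0.
So the outputs are Y1=1, Y2=0. (Without the fault they would be Y1=1, Y2=1.)

Y1=1, Y2=0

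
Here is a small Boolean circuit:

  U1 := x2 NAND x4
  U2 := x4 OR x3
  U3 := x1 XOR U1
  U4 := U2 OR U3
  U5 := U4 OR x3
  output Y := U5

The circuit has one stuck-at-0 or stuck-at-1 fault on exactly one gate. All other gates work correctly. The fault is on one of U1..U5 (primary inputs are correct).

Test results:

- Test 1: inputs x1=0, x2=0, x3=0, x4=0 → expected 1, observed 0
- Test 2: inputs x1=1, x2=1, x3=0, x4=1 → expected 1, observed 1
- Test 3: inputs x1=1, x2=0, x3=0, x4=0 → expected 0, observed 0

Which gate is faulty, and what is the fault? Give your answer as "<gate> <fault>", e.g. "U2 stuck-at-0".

U3 stuck-at-0

Fault-free values for test 1 (x1=0, x2=0, x3=0, x4=0): U1=1, U2=0, U3=1, U4=1, U5=1, giving Y=1. Observed 0.
Test 1: faults giving observed 0 are {U1 stuck-at-0, U3 stuck-at-0, U4 stuck-at-0, U5 stuck-at-0}.
Test 2 (x1=1, x2=1, x3=0, x4=1): fault-free U1=0, U2=1, U3=1, U4=1, U5=1 → 1; observed 1. Eliminates U4 stuck-at-0, U5 stuck-at-0.
Test 3 (x1=1, x2=0, x3=0, x4=0): fault-free U1=1, U2=0, U3=0, U4=0, U5=0 → 0; observed 0. Eliminates U1 stuck-at-0.
Only U3 stuck-at-0 is consistent with every test.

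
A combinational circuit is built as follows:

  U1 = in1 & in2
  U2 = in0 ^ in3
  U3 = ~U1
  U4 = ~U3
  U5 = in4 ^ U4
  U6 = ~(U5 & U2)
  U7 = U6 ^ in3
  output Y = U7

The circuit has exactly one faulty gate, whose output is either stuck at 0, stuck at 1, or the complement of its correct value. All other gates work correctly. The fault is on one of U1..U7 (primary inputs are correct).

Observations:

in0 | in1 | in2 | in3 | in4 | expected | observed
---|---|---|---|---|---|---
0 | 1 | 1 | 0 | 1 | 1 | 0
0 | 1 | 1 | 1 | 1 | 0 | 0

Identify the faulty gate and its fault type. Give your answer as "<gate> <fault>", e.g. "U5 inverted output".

Fault-free values for test 1 (in0=0, in1=1, in2=1, in3=0, in4=1): U1=1, U2=0, U3=0, U4=1, U5=0, U6=1, U7=1, giving Y=1. Observed 0.
Test 1: faults giving observed 0 are {U6 stuck-at-0, U6 inverted output, U7 stuck-at-0, U7 inverted output}.
Test 2 (in0=0, in1=1, in2=1, in3=1, in4=1): fault-free U1=1, U2=1, U3=0, U4=1, U5=0, U6=1, U7=0 → 0; observed 0. Eliminates U6 stuck-at-0, U6 inverted output, U7 inverted output.
Only U7 stuck-at-0 is consistent with every test.

U7 stuck-at-0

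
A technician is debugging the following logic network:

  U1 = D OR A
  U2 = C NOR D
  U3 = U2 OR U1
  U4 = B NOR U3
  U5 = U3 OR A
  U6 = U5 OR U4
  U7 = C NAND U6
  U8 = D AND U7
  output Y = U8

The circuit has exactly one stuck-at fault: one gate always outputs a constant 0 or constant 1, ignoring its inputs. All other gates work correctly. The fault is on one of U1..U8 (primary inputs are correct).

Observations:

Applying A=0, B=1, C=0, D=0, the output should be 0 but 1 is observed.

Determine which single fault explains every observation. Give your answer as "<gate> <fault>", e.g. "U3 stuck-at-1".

U8 stuck-at-1

Fault-free values for test 1 (A=0, B=1, C=0, D=0): U1=0, U2=1, U3=1, U4=0, U5=1, U6=1, U7=1, U8=0, giving Y=0. Observed 1.
Test 1: faults giving observed 1 are {U8 stuck-at-1}.
Only U8 stuck-at-1 is consistent with every test.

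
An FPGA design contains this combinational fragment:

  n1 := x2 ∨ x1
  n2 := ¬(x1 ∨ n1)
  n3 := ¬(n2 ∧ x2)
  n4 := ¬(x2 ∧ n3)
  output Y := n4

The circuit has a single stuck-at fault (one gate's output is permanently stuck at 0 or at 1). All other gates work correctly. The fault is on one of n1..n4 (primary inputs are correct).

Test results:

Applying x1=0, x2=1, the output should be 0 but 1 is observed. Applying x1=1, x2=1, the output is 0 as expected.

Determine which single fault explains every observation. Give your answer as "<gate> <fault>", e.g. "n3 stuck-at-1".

Fault-free values for test 1 (x1=0, x2=1): n1=1, n2=0, n3=1, n4=0, giving Y=0. Observed 1.
Test 1: faults giving observed 1 are {n1 stuck-at-0, n2 stuck-at-1, n3 stuck-at-0, n4 stuck-at-1}.
Test 2 (x1=1, x2=1): fault-free n1=1, n2=0, n3=1, n4=0 → 0; observed 0. Eliminates n2 stuck-at-1, n3 stuck-at-0, n4 stuck-at-1.
Only n1 stuck-at-0 is consistent with every test.

n1 stuck-at-0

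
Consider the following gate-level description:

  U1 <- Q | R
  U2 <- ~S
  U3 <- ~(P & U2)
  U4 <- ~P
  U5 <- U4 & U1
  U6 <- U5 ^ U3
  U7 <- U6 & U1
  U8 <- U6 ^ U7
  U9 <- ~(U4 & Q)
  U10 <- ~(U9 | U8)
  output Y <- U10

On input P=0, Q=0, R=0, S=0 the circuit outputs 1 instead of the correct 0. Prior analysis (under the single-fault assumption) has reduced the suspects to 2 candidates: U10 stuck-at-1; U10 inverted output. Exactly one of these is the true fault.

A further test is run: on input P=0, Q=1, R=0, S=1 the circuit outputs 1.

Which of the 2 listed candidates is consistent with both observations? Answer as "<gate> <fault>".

Evaluate each candidate on input P=0, Q=1, R=0, S=1:
  U10 stuck-at-1: U1=1, U2=0, U3=1, U4=1, U5=1, U6=0, U7=0, U8=0, U9=0, U10=1 [stuck-at-1] → 1 — matches
  U10 inverted output: U1=1, U2=0, U3=1, U4=1, U5=1, U6=0, U7=0, U8=0, U9=0, U10=0 [inverted output] → 0 — eliminated
Only U10 stuck-at-1 reproduces the observed 1.

U10 stuck-at-1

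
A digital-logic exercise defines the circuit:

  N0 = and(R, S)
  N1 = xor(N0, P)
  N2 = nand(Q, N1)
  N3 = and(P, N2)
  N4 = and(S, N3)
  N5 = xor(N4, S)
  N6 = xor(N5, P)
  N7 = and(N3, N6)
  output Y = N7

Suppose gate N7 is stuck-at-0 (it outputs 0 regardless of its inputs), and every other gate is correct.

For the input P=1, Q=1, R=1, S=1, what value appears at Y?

0

Propagate with N7 forced: N0=1, N1=0, N2=1, N3=1, N4=1, N5=0, N6=1, N7=0 [stuck-at-0].
So Y = 0. (Without the fault it would be 1.)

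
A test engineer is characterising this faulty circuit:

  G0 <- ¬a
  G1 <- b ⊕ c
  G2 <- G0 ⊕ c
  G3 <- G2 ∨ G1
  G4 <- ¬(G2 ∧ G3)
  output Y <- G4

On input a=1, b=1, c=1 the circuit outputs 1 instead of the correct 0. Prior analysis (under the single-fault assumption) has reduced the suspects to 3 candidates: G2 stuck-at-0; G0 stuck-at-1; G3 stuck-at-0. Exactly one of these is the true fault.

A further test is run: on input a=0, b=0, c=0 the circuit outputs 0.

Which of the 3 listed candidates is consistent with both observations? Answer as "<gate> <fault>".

G0 stuck-at-1

Evaluate each candidate on input a=0, b=0, c=0:
  G2 stuck-at-0: G0=1, G1=0, G2=0 [stuck-at-0], G3=0, G4=1 → 1 — eliminated
  G0 stuck-at-1: G0=1 [stuck-at-1], G1=0, G2=1, G3=1, G4=0 → 0 — matches
  G3 stuck-at-0: G0=1, G1=0, G2=1, G3=0 [stuck-at-0], G4=1 → 1 — eliminated
Only G0 stuck-at-1 reproduces the observed 0.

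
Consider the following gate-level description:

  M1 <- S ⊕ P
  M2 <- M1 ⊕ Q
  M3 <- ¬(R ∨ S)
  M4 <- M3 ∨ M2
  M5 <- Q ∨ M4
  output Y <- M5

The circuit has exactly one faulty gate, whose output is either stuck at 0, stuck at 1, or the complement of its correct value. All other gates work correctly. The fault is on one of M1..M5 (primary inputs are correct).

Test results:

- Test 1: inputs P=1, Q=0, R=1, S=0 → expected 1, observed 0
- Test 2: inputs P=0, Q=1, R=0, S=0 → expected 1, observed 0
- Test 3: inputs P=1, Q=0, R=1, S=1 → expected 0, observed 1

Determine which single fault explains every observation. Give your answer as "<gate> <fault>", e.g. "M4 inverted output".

Fault-free values for test 1 (P=1, Q=0, R=1, S=0): M1=1, M2=1, M3=0, M4=1, M5=1, giving Y=1. Observed 0.
Test 1: faults giving observed 0 are {M1 stuck-at-0, M1 inverted output, M2 stuck-at-0, M2 inverted output, M4 stuck-at-0, M4 inverted output, M5 stuck-at-0, M5 inverted output}.
Test 2 (P=0, Q=1, R=0, S=0): fault-free M1=0, M2=1, M3=1, M4=1, M5=1 → 1; observed 0. Eliminates M1 stuck-at-0, M1 inverted output, M2 stuck-at-0, M2 inverted output, M4 stuck-at-0, M4 inverted output.
Test 3 (P=1, Q=0, R=1, S=1): fault-free M1=0, M2=0, M3=0, M4=0, M5=0 → 0; observed 1. Eliminates M5 stuck-at-0.
Only M5 inverted output is consistent with every test.

M5 inverted output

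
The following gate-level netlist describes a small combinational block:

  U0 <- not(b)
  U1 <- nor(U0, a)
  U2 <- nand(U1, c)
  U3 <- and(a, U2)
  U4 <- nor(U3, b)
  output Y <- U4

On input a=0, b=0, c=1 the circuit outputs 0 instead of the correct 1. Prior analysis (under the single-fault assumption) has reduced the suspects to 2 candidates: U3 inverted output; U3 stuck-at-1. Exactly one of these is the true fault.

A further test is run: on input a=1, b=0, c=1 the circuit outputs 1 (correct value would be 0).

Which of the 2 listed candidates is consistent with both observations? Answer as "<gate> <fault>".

Evaluate each candidate on input a=1, b=0, c=1:
  U3 inverted output: U0=1, U1=0, U2=1, U3=0 [inverted output], U4=1 → 1 — matches
  U3 stuck-at-1: U0=1, U1=0, U2=1, U3=1 [stuck-at-1], U4=0 → 0 — eliminated
Only U3 inverted output reproduces the observed 1.

U3 inverted output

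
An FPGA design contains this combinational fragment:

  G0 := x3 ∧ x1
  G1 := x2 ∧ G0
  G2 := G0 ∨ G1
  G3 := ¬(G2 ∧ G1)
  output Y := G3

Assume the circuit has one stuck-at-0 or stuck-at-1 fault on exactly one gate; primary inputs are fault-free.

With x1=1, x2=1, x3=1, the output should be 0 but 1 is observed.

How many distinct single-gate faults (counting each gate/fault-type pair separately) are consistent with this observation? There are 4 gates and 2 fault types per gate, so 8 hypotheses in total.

4

Fault-free: G0=1, G1=1, G2=1, G3=0 → 0. Observed 1.
  G0 stuck-at-0: output 1 ✓
  G0 stuck-at-1: output 0 ✗
  G1 stuck-at-0: output 1 ✓
  G1 stuck-at-1: output 0 ✗
  G2 stuck-at-0: output 1 ✓
  G2 stuck-at-1: output 0 ✗
  G3 stuck-at-0: output 0 ✗
  G3 stuck-at-1: output 1 ✓
Consistent faults: {G0 stuck-at-0, G1 stuck-at-0, G2 stuck-at-0, G3 stuck-at-1} — 4 in all.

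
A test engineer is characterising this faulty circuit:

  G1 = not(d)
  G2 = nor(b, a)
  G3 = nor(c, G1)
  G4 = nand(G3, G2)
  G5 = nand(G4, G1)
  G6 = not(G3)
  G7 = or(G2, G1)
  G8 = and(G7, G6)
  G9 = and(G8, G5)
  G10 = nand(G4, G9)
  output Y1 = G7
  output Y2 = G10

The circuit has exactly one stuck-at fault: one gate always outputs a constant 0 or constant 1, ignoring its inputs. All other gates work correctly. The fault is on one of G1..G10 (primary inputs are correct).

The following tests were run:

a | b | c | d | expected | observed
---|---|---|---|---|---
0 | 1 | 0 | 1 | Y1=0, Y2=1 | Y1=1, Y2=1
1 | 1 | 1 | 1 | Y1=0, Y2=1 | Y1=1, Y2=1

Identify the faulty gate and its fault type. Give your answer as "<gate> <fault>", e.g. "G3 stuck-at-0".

Fault-free values for test 1 (a=0, b=1, c=0, d=1): G1=0, G2=0, G3=1, G4=1, G5=1, G6=0, G7=0, G8=0, G9=0, G10=1, giving Y1=0, Y2=1. Observed Y1=1, Y2=1.
Test 1: faults giving observed Y1=1, Y2=1 are {G1 stuck-at-1, G2 stuck-at-1, G7 stuck-at-1}.
Test 2 (a=1, b=1, c=1, d=1): fault-free G1=0, G2=0, G3=0, G4=1, G5=1, G6=1, G7=0, G8=0, G9=0, G10=1 → Y1=0, Y2=1; observed Y1=1, Y2=1. Eliminates G2 stuck-at-1, G7 stuck-at-1.
Only G1 stuck-at-1 is consistent with every test.

G1 stuck-at-1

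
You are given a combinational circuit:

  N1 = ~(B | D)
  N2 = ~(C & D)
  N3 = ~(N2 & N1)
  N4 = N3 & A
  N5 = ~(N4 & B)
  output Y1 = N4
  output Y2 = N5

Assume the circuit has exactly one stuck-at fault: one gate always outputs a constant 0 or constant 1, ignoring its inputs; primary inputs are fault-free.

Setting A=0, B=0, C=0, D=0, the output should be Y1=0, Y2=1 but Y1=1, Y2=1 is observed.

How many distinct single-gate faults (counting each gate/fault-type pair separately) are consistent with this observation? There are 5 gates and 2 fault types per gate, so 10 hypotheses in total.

1

Fault-free: N1=1, N2=1, N3=0, N4=0, N5=1 → Y1=0, Y2=1. Observed Y1=1, Y2=1.
  N1 stuck-at-0: output Y1=0, Y2=1 ✗
  N1 stuck-at-1: output Y1=0, Y2=1 ✗
  N2 stuck-at-0: output Y1=0, Y2=1 ✗
  N2 stuck-at-1: output Y1=0, Y2=1 ✗
  N3 stuck-at-0: output Y1=0, Y2=1 ✗
  N3 stuck-at-1: output Y1=0, Y2=1 ✗
  N4 stuck-at-0: output Y1=0, Y2=1 ✗
  N4 stuck-at-1: output Y1=1, Y2=1 ✓
  N5 stuck-at-0: output Y1=0, Y2=0 ✗
  N5 stuck-at-1: output Y1=0, Y2=1 ✗
Consistent faults: {N4 stuck-at-1} — 1 in all.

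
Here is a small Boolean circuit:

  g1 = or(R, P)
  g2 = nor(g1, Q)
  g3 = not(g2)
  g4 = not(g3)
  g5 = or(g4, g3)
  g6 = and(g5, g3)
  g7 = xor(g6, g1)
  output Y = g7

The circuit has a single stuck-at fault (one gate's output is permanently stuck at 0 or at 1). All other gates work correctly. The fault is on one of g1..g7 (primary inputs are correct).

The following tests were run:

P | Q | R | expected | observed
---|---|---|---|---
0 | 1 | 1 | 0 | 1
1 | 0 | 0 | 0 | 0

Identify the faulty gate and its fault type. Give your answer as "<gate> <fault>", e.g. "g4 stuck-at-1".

Fault-free values for test 1 (P=0, Q=1, R=1): g1=1, g2=0, g3=1, g4=0, g5=1, g6=1, g7=0, giving Y=0. Observed 1.
Test 1: faults giving observed 1 are {g1 stuck-at-0, g2 stuck-at-1, g3 stuck-at-0, g5 stuck-at-0, g6 stuck-at-0, g7 stuck-at-1}.
Test 2 (P=1, Q=0, R=0): fault-free g1=1, g2=0, g3=1, g4=0, g5=1, g6=1, g7=0 → 0; observed 0. Eliminates g2 stuck-at-1, g3 stuck-at-0, g5 stuck-at-0, g6 stuck-at-0, g7 stuck-at-1.
Only g1 stuck-at-0 is consistent with every test.

g1 stuck-at-0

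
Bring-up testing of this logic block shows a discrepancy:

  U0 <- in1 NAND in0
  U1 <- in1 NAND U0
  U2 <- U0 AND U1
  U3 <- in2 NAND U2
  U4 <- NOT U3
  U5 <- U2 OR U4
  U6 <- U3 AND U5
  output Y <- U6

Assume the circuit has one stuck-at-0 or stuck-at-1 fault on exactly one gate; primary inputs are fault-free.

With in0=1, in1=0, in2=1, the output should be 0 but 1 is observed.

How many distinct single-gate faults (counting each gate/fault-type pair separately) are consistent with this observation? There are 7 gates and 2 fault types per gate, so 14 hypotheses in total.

2

Fault-free: U0=1, U1=1, U2=1, U3=0, U4=1, U5=1, U6=0 → 0. Observed 1.
  U0 stuck-at-0: output 0 ✗
  U0 stuck-at-1: output 0 ✗
  U1 stuck-at-0: output 0 ✗
  U1 stuck-at-1: output 0 ✗
  U2 stuck-at-0: output 0 ✗
  U2 stuck-at-1: output 0 ✗
  U3 stuck-at-0: output 0 ✗
  U3 stuck-at-1: output 1 ✓
  U4 stuck-at-0: output 0 ✗
  U4 stuck-at-1: output 0 ✗
  U5 stuck-at-0: output 0 ✗
  U5 stuck-at-1: output 0 ✗
  U6 stuck-at-0: output 0 ✗
  U6 stuck-at-1: output 1 ✓
Consistent faults: {U3 stuck-at-1, U6 stuck-at-1} — 2 in all.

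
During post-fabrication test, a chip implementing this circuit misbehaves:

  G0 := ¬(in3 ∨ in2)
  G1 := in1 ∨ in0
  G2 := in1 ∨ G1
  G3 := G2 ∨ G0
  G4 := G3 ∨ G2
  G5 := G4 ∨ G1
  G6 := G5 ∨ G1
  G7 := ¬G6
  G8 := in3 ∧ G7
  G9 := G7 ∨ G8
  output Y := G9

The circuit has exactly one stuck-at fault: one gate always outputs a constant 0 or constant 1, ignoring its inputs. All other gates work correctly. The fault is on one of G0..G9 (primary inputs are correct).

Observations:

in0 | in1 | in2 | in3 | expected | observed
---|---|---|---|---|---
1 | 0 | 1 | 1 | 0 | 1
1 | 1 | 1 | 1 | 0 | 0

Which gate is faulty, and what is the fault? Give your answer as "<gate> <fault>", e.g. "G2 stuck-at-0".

Fault-free values for test 1 (in0=1, in1=0, in2=1, in3=1): G0=0, G1=1, G2=1, G3=1, G4=1, G5=1, G6=1, G7=0, G8=0, G9=0, giving Y=0. Observed 1.
Test 1: faults giving observed 1 are {G1 stuck-at-0, G6 stuck-at-0, G7 stuck-at-1, G8 stuck-at-1, G9 stuck-at-1}.
Test 2 (in0=1, in1=1, in2=1, in3=1): fault-free G0=0, G1=1, G2=1, G3=1, G4=1, G5=1, G6=1, G7=0, G8=0, G9=0 → 0; observed 0. Eliminates G6 stuck-at-0, G7 stuck-at-1, G8 stuck-at-1, G9 stuck-at-1.
Only G1 stuck-at-0 is consistent with every test.

G1 stuck-at-0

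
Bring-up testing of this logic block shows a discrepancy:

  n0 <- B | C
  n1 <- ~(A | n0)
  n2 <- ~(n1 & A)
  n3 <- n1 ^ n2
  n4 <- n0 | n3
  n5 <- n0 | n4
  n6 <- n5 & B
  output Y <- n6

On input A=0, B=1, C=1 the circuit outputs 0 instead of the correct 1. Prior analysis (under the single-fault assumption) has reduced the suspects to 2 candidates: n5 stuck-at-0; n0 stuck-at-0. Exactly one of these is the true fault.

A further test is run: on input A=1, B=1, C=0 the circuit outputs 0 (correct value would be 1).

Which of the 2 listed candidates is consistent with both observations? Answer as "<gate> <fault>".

Evaluate each candidate on input A=1, B=1, C=0:
  n5 stuck-at-0: n0=1, n1=0, n2=1, n3=1, n4=1, n5=0 [stuck-at-0], n6=0 → 0 — matches
  n0 stuck-at-0: n0=0 [stuck-at-0], n1=0, n2=1, n3=1, n4=1, n5=1, n6=1 → 1 — eliminated
Only n5 stuck-at-0 reproduces the observed 0.

n5 stuck-at-0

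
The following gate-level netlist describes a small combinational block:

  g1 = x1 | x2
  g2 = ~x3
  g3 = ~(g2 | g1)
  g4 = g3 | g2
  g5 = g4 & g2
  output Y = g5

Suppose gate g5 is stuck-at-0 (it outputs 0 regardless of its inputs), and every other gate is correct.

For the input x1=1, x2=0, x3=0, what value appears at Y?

0

Propagate with g5 forced: g1=1, g2=1, g3=0, g4=1, g5=0 [stuck-at-0].
So Y = 0. (Without the fault it would be 1.)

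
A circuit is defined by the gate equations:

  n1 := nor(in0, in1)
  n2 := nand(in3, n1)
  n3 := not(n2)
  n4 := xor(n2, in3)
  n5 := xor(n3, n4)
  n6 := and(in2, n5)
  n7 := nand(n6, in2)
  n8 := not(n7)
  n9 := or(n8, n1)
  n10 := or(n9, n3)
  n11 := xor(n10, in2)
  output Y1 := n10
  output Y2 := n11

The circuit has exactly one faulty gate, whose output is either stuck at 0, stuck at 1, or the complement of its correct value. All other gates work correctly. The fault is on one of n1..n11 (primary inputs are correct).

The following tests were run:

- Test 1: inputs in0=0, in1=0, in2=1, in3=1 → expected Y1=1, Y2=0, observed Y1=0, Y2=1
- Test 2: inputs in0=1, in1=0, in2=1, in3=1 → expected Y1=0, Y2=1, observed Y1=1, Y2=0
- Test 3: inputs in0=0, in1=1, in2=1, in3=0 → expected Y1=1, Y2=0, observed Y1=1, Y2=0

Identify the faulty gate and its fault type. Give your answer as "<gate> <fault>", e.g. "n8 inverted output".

Fault-free values for test 1 (in0=0, in1=0, in2=1, in3=1): n1=1, n2=0, n3=1, n4=1, n5=0, n6=0, n7=1, n8=0, n9=1, n10=1, n11=0, giving Y1=1, Y2=0. Observed Y1=0, Y2=1.
Test 1: faults giving observed Y1=0, Y2=1 are {n1 stuck-at-0, n1 inverted output, n10 stuck-at-0, n10 inverted output}.
Test 2 (in0=1, in1=0, in2=1, in3=1): fault-free n1=0, n2=1, n3=0, n4=0, n5=0, n6=0, n7=1, n8=0, n9=0, n10=0, n11=1 → Y1=0, Y2=1; observed Y1=1, Y2=0. Eliminates n1 stuck-at-0, n10 stuck-at-0.
Test 3 (in0=0, in1=1, in2=1, in3=0): fault-free n1=0, n2=1, n3=0, n4=1, n5=1, n6=1, n7=0, n8=1, n9=1, n10=1, n11=0 → Y1=1, Y2=0; observed Y1=1, Y2=0. Eliminates n10 inverted output.
Only n1 inverted output is consistent with every test.

n1 inverted output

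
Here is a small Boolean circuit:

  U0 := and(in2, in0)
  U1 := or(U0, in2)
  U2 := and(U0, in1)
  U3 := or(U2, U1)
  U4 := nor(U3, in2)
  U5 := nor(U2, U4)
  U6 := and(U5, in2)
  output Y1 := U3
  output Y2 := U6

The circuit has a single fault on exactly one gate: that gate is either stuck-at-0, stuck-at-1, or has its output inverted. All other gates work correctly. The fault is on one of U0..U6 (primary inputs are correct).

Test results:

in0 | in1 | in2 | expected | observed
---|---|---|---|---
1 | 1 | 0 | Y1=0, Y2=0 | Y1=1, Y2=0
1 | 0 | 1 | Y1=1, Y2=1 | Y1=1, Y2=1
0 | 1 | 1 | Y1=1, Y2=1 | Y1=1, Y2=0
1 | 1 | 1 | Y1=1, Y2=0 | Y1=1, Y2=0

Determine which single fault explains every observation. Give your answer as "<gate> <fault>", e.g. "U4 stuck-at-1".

U0 stuck-at-1

Fault-free values for test 1 (in0=1, in1=1, in2=0): U0=0, U1=0, U2=0, U3=0, U4=1, U5=0, U6=0, giving Y1=0, Y2=0. Observed Y1=1, Y2=0.
Test 1: faults giving observed Y1=1, Y2=0 are {U0 stuck-at-1, U0 inverted output, U1 stuck-at-1, U1 inverted output, U2 stuck-at-1, U2 inverted output, U3 stuck-at-1, U3 inverted output}.
Test 2 (in0=1, in1=0, in2=1): fault-free U0=1, U1=1, U2=0, U3=1, U4=0, U5=1, U6=1 → Y1=1, Y2=1; observed Y1=1, Y2=1. Eliminates U1 inverted output, U2 stuck-at-1, U2 inverted output, U3 inverted output.
Test 3 (in0=0, in1=1, in2=1): fault-free U0=0, U1=1, U2=0, U3=1, U4=0, U5=1, U6=1 → Y1=1, Y2=1; observed Y1=1, Y2=0. Eliminates U1 stuck-at-1, U3 stuck-at-1.
Test 4 (in0=1, in1=1, in2=1): fault-free U0=1, U1=1, U2=1, U3=1, U4=0, U5=0, U6=0 → Y1=1, Y2=0; observed Y1=1, Y2=0. Eliminates U0 inverted output.
Only U0 stuck-at-1 is consistent with every test.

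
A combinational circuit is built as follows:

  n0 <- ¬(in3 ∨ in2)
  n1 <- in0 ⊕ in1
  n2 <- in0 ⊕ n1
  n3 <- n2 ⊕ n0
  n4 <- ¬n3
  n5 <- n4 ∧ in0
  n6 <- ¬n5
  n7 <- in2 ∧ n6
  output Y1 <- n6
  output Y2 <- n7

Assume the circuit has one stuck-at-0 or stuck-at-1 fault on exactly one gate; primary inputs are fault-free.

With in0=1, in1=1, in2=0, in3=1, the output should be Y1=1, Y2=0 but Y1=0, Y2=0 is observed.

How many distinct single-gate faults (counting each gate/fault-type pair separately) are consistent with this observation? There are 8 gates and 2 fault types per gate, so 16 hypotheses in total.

Fault-free: n0=0, n1=0, n2=1, n3=1, n4=0, n5=0, n6=1, n7=0 → Y1=1, Y2=0. Observed Y1=0, Y2=0.
  n0: stuck-at-1 ✓; others ✗
  n1: stuck-at-1 ✓; others ✗
  n2: stuck-at-0 ✓; others ✗
  n3: stuck-at-0 ✓; others ✗
  n4: stuck-at-1 ✓; others ✗
  n5: stuck-at-1 ✓; others ✗
  n6: stuck-at-0 ✓; others ✗
  n7: none of the 2 fault types match ✗
Consistent faults: {n0 stuck-at-1, n1 stuck-at-1, n2 stuck-at-0, n3 stuck-at-0, n4 stuck-at-1, n5 stuck-at-1, n6 stuck-at-0} — 7 in all.

7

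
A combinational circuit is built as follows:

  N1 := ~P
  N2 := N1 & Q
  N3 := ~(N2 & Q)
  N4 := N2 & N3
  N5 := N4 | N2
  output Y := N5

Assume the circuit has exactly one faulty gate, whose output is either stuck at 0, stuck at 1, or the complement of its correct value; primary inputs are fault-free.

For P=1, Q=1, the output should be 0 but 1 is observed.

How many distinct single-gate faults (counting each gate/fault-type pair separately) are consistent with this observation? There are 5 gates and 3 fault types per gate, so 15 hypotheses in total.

Fault-free: N1=0, N2=0, N3=1, N4=0, N5=0 → 0. Observed 1.
  N1: stuck-at-1, inverted output ✓; others ✗
  N2: stuck-at-1, inverted output ✓; others ✗
  N3: none of the 3 fault types match ✗
  N4: stuck-at-1, inverted output ✓; others ✗
  N5: stuck-at-1, inverted output ✓; others ✗
Consistent faults: {N1 stuck-at-1, N1 inverted output, N2 stuck-at-1, N2 inverted output, N4 stuck-at-1, N4 inverted output, N5 stuck-at-1, N5 inverted output} — 8 in all.

8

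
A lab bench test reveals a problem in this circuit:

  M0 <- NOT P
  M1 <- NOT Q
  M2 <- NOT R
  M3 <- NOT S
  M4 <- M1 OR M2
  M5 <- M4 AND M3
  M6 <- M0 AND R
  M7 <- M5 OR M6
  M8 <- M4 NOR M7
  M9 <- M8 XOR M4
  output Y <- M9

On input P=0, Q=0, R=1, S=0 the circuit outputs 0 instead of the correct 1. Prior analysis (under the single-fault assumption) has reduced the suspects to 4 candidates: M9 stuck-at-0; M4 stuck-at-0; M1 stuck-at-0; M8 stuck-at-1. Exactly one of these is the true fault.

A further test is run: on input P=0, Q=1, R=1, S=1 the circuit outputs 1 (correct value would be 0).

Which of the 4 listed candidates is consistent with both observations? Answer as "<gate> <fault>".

Evaluate each candidate on input P=0, Q=1, R=1, S=1:
  M9 stuck-at-0: M0=1, M1=0, M2=0, M3=0, M4=0, M5=0, M6=1, M7=1, M8=0, M9=0 [stuck-at-0] → 0 — eliminated
  M4 stuck-at-0: M0=1, M1=0, M2=0, M3=0, M4=0 [stuck-at-0], M5=0, M6=1, M7=1, M8=0, M9=0 → 0 — eliminated
  M1 stuck-at-0: M0=1, M1=0 [stuck-at-0], M2=0, M3=0, M4=0, M5=0, M6=1, M7=1, M8=0, M9=0 → 0 — eliminated
  M8 stuck-at-1: M0=1, M1=0, M2=0, M3=0, M4=0, M5=0, M6=1, M7=1, M8=1 [stuck-at-1], M9=1 → 1 — matches
Only M8 stuck-at-1 reproduces the observed 1.

M8 stuck-at-1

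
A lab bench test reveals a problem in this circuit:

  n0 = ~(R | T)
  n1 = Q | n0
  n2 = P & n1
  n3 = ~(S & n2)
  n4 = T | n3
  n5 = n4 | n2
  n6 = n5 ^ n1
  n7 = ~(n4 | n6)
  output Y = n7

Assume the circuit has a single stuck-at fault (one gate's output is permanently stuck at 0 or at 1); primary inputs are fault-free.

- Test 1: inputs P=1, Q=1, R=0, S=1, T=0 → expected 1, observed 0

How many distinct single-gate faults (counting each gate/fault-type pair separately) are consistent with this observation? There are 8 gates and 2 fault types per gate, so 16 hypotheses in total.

7

Fault-free: n0=1, n1=1, n2=1, n3=0, n4=0, n5=1, n6=0, n7=1 → 1. Observed 0.
  n0: none of the 2 fault types match ✗
  n1: stuck-at-0 ✓; others ✗
  n2: stuck-at-0 ✓; others ✗
  n3: stuck-at-1 ✓; others ✗
  n4: stuck-at-1 ✓; others ✗
  n5: stuck-at-0 ✓; others ✗
  n6: stuck-at-1 ✓; others ✗
  n7: stuck-at-0 ✓; others ✗
Consistent faults: {n1 stuck-at-0, n2 stuck-at-0, n3 stuck-at-1, n4 stuck-at-1, n5 stuck-at-0, n6 stuck-at-1, n7 stuck-at-0} — 7 in all.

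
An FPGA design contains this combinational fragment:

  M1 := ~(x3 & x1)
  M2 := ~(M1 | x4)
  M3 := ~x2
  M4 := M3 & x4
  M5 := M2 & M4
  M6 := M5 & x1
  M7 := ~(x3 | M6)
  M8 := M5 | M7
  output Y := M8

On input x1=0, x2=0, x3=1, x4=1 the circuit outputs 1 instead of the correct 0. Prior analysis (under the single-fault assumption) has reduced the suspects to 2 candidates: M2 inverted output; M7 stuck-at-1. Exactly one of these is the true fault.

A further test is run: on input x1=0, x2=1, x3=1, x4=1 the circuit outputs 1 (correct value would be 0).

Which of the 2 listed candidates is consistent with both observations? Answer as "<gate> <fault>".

Evaluate each candidate on input x1=0, x2=1, x3=1, x4=1:
  M2 inverted output: M1=1, M2=1 [inverted output], M3=0, M4=0, M5=0, M6=0, M7=0, M8=0 → 0 — eliminated
  M7 stuck-at-1: M1=1, M2=0, M3=0, M4=0, M5=0, M6=0, M7=1 [stuck-at-1], M8=1 → 1 — matches
Only M7 stuck-at-1 reproduces the observed 1.

M7 stuck-at-1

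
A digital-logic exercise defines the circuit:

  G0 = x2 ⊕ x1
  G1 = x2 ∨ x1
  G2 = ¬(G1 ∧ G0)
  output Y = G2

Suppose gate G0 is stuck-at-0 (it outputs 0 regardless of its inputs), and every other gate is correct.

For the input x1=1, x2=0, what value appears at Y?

1

Propagate with G0 forced: G0=0 [stuck-at-0], G1=1, G2=1.
So Y = 1. (Without the fault it would be 0.)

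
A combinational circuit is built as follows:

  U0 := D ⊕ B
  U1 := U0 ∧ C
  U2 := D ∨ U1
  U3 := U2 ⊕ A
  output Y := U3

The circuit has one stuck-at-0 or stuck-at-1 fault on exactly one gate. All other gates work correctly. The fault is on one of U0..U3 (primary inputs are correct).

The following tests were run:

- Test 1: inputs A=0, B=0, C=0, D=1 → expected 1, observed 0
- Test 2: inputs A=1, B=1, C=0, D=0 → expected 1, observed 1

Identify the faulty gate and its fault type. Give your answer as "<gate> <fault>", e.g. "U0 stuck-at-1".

Fault-free values for test 1 (A=0, B=0, C=0, D=1): U0=1, U1=0, U2=1, U3=1, giving Y=1. Observed 0.
Test 1: faults giving observed 0 are {U2 stuck-at-0, U3 stuck-at-0}.
Test 2 (A=1, B=1, C=0, D=0): fault-free U0=1, U1=0, U2=0, U3=1 → 1; observed 1. Eliminates U3 stuck-at-0.
Only U2 stuck-at-0 is consistent with every test.

U2 stuck-at-0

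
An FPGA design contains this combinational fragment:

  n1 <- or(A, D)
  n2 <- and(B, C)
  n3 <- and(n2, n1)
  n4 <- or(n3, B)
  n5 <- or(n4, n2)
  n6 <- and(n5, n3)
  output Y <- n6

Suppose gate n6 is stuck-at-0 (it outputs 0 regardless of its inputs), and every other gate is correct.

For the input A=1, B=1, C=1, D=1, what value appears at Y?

0

Propagate with n6 forced: n1=1, n2=1, n3=1, n4=1, n5=1, n6=0 [stuck-at-0].
So Y = 0. (Without the fault it would be 1.)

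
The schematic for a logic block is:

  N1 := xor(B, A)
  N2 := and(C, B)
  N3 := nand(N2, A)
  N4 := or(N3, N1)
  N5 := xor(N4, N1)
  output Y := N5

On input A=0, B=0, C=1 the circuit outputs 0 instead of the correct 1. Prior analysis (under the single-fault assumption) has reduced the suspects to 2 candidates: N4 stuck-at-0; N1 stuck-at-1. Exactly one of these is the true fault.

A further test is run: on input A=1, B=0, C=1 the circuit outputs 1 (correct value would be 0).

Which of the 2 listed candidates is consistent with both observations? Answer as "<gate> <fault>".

Evaluate each candidate on input A=1, B=0, C=1:
  N4 stuck-at-0: N1=1, N2=0, N3=1, N4=0 [stuck-at-0], N5=1 → 1 — matches
  N1 stuck-at-1: N1=1 [stuck-at-1], N2=0, N3=1, N4=1, N5=0 → 0 — eliminated
Only N4 stuck-at-0 reproduces the observed 1.

N4 stuck-at-0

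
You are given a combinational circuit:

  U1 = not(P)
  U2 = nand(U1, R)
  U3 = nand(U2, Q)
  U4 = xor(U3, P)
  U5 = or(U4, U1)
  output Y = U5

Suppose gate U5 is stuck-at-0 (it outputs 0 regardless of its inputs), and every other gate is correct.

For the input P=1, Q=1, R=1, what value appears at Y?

Propagate with U5 forced: U1=0, U2=1, U3=0, U4=1, U5=0 [stuck-at-0].
So Y = 0. (Without the fault it would be 1.)

0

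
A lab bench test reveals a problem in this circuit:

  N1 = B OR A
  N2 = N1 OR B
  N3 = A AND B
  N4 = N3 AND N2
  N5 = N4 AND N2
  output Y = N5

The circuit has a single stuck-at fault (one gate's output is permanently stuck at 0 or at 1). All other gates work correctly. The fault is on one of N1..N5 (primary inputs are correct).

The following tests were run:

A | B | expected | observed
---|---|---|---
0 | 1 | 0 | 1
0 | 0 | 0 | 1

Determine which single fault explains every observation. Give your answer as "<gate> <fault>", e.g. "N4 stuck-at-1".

N5 stuck-at-1

Fault-free values for test 1 (A=0, B=1): N1=1, N2=1, N3=0, N4=0, N5=0, giving Y=0. Observed 1.
Test 1: faults giving observed 1 are {N3 stuck-at-1, N4 stuck-at-1, N5 stuck-at-1}.
Test 2 (A=0, B=0): fault-free N1=0, N2=0, N3=0, N4=0, N5=0 → 0; observed 1. Eliminates N3 stuck-at-1, N4 stuck-at-1.
Only N5 stuck-at-1 is consistent with every test.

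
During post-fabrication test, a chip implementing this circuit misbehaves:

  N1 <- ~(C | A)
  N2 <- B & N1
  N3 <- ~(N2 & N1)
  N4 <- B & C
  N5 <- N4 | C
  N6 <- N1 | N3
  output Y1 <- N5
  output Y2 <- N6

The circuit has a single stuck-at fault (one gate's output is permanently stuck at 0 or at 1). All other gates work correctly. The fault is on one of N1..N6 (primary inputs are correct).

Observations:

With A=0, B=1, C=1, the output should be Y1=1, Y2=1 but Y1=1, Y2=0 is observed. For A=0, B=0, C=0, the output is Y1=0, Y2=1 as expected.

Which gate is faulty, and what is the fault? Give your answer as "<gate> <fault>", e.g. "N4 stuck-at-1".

N3 stuck-at-0

Fault-free values for test 1 (A=0, B=1, C=1): N1=0, N2=0, N3=1, N4=1, N5=1, N6=1, giving Y1=1, Y2=1. Observed Y1=1, Y2=0.
Test 1: faults giving observed Y1=1, Y2=0 are {N3 stuck-at-0, N6 stuck-at-0}.
Test 2 (A=0, B=0, C=0): fault-free N1=1, N2=0, N3=1, N4=0, N5=0, N6=1 → Y1=0, Y2=1; observed Y1=0, Y2=1. Eliminates N6 stuck-at-0.
Only N3 stuck-at-0 is consistent with every test.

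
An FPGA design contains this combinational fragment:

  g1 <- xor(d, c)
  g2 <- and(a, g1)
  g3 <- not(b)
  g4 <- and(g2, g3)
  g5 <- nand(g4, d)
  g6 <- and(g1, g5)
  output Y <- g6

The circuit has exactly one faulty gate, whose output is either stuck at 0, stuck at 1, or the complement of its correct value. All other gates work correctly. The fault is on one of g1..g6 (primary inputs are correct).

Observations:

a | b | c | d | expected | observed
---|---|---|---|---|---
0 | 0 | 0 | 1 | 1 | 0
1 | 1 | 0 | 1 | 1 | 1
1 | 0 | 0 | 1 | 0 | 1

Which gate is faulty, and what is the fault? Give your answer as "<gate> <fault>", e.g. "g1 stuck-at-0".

Fault-free values for test 1 (a=0, b=0, c=0, d=1): g1=1, g2=0, g3=1, g4=0, g5=1, g6=1, giving Y=1. Observed 0.
Test 1: faults giving observed 0 are {g1 stuck-at-0, g1 inverted output, g2 stuck-at-1, g2 inverted output, g4 stuck-at-1, g4 inverted output, g5 stuck-at-0, g5 inverted output, g6 stuck-at-0, g6 inverted output}.
Test 2 (a=1, b=1, c=0, d=1): fault-free g1=1, g2=1, g3=0, g4=0, g5=1, g6=1 → 1; observed 1. Eliminates g1 stuck-at-0, g1 inverted output, g4 stuck-at-1, g4 inverted output, g5 stuck-at-0, g5 inverted output, g6 stuck-at-0, g6 inverted output.
Test 3 (a=1, b=0, c=0, d=1): fault-free g1=1, g2=1, g3=1, g4=1, g5=0, g6=0 → 0; observed 1. Eliminates g2 stuck-at-1.
Only g2 inverted output is consistent with every test.

g2 inverted output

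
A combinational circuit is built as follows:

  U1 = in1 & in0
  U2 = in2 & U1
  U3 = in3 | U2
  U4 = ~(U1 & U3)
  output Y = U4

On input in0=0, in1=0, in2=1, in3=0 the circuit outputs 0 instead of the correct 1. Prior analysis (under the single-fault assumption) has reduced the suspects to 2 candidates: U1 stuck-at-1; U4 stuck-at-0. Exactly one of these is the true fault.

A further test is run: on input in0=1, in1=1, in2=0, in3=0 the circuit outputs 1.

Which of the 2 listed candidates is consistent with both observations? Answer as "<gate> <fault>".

U1 stuck-at-1

Evaluate each candidate on input in0=1, in1=1, in2=0, in3=0:
  U1 stuck-at-1: U1=1 [stuck-at-1], U2=0, U3=0, U4=1 → 1 — matches
  U4 stuck-at-0: U1=1, U2=0, U3=0, U4=0 [stuck-at-0] → 0 — eliminated
Only U1 stuck-at-1 reproduces the observed 1.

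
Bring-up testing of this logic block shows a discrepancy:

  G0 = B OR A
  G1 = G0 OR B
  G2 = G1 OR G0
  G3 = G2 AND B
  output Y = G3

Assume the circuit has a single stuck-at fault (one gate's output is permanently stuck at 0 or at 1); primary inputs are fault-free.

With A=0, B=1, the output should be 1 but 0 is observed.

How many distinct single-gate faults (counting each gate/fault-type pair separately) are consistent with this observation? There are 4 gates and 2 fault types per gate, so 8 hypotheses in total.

Fault-free: G0=1, G1=1, G2=1, G3=1 → 1. Observed 0.
  G0 stuck-at-0: output 1 ✗
  G0 stuck-at-1: output 1 ✗
  G1 stuck-at-0: output 1 ✗
  G1 stuck-at-1: output 1 ✗
  G2 stuck-at-0: output 0 ✓
  G2 stuck-at-1: output 1 ✗
  G3 stuck-at-0: output 0 ✓
  G3 stuck-at-1: output 1 ✗
Consistent faults: {G2 stuck-at-0, G3 stuck-at-0} — 2 in all.

2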